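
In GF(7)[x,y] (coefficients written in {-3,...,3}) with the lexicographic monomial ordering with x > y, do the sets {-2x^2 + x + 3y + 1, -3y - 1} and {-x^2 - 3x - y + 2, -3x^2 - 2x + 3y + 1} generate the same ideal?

Yes, the ideals are equal.

Equality of ideals is decidable: compute both reduced Gröbner bases (unique for the ordering) and check whether they agree.
Buchberger on the first generating set:
f_1 = -2x^2 + x + 3y + 1, LT = x^2.
f_2 = -3y - 1, LT = y.

S(f_1,f_2): leading monomials are coprime, so the S-polynomial reduces to 0 (Buchberger's first criterion).
Every S-polynomial of the final basis reduces to 0, so we have a Gröbner basis.
Inter-reduce: drop elements whose leading term is divisible by another's, tail-reduce, and make monic.
Reduced Gröbner basis: {x^2 + 3x, y - 2}.

Buchberger on the second generating set:
h_1 = -x^2 - 3x - y + 2, LT = x^2.
h_2 = -3x^2 - 2x + 3y + 1, LT = x^2.

S(h_1,h_2): lcm = x^2. S = 2y + 3.
  leading term y: no divisor's leading term divides it; move 2y to the remainder.
  leading term 1: no divisor's leading term divides it; move 3 to the remainder.
  remainder 2y + 3 ≠ 0; add k_3 = 2y + 3 to the basis.

S(h_1,k_3): leading monomials are coprime, so the S-polynomial reduces to 0 (Buchberger's first criterion).
S(h_2,k_3): leading monomials are coprime, so the S-polynomial reduces to 0 (Buchberger's first criterion).
Every S-polynomial of the final basis reduces to 0, so we have a Gröbner basis.
Inter-reduce: drop elements whose leading term is divisible by another's, tail-reduce, and make monic.
Reduced Gröbner basis: {x^2 + 3x, y - 2}.

Same reduced basis, so the two generating sets span the same ideal.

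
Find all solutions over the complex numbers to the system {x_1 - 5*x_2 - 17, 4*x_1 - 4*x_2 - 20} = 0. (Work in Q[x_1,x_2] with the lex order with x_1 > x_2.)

{(2, -3)}

Compute a lex Gröbner basis by Buchberger's algorithm.
f_1 = x_1 - 5*x_2 - 17, LT = x_1.
f_2 = 4*x_1 - 4*x_2 - 20, LT = x_1.

S(f_1,f_2): lcm = x_1. S = -4*x_2 - 12.
  leading term x_2: no divisor's leading term divides it; move -4*x_2 to the remainder.
  leading term 1: no divisor's leading term divides it; move -12 to the remainder.
  remainder -4*x_2 - 12 ≠ 0; add h_3 = -4*x_2 - 12 to the basis.

The other S-polynomials (S(f_1,h_3), S(f_2,h_3)) all reduce to 0 modulo the current basis, so we have a Gröbner basis.
Inter-reduce: drop elements whose leading term is divisible by another's, tail-reduce, and make monic.
Reduced Gröbner basis: {x_1 - 2, x_2 + 3}.

Since the basis is lex-ordered, x_2 + 3 is univariate in x_2. Its roots are {-3}. Back-substituting each root into the other basis elements fixes the other coordinates.
  x_2 = -3: the earlier basis element becomes x_1 - 2 = 0, giving x_1 = 2 — point (2, -3).
Each listed point satisfies every original equation (direct substitution).
A lex Gröbner basis triangularizes the system, enabling back-substitution.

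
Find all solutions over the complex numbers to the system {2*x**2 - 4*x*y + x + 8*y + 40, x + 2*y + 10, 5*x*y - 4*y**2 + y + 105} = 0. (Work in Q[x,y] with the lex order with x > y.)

{(0, -5)}

Compute a lex Gröbner basis by Buchberger's algorithm.
f_1 = 2*x**2 - 4*x*y + x + 8*y + 40, LT = x**2.
f_2 = x + 2*y + 10, LT = x.
f_3 = 5*x*y - 4*y**2 + y + 105, LT = x*y.

S(f_1,f_2): lcm = x**2. S = -4*x*y - 19/2*x + 4*y + 20.
  reduce S modulo (f_1, f_2, f_3):
  remainder 8*y**2 + 63*y + 115 ≠ 0; add h_4 = 8*y**2 + 63*y + 115 to the basis.

S(f_1,f_3): lcm = x**2*y. S = -6/5*x*y**2 + 3/10*x*y - 21*x + 4*y**2 + 20*y.
  reduce S modulo (f_1, f_2, f_3, h_4):
  remainder 833/16*y + 4165/16 ≠ 0; add h_5 = 833/16*y + 4165/16 to the basis.

The other S-polynomials (S(f_2,f_3), S(f_1,h_4), S(f_2,h_4), S(f_3,h_4), S(f_1,h_5), S(f_2,h_5), S(f_3,h_5), S(h_4,h_5)) all reduce to 0 modulo the current basis, so we have a Gröbner basis.
Inter-reduce: drop elements whose leading term is divisible by another's, tail-reduce, and make monic.
Reduced Gröbner basis: {x, y + 5}.

From the last basis element, y + 5 = 0, so y takes values in {-5}. Each choice, substituted upward through the basis, yields the corresponding point(s) of the solution set.
  y = -5: the earlier basis element becomes x = 0, giving x = 0 — point (0, -5).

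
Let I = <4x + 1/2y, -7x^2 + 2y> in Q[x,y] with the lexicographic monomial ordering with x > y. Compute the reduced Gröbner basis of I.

f_1 = 4x + 1/2y, LT = x.
f_2 = -7x^2 + 2y, LT = x^2.

S(f_1,f_2): lcm = x^2. S = 1/8xy + 2/7y.
  leading term xy: subtract (1/32y)·f_1 from 1/8xy + 2/7y → -1/64y^2 + 2/7y
  leading term y^2: no divisor's leading term divides it; move -1/64y^2 to the remainder.
  leading term y: no divisor's leading term divides it; move 2/7y to the remainder.
  remainder -1/64y^2 + 2/7y ≠ 0; add g_3 = -1/64y^2 + 2/7y to the basis.

The other S-polynomials (S(f_1,g_3), S(f_2,g_3)) all reduce to 0 modulo the current basis, so we have a Gröbner basis.
Inter-reduce: drop elements whose leading term is divisible by another's, tail-reduce, and make monic.

G = {x + 1/8y, y^2 - 128/7y}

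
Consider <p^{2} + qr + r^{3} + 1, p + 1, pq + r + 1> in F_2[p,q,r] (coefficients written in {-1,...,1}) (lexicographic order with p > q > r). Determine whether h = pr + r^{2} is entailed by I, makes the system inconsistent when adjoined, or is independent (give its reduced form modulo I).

pr + r^{2} is independent of I; its normal form modulo I is r^{2} + r.

First compute the reduced Gröbner basis of I by Buchberger's algorithm.
f_1 = p^{2} + qr + r^{3} + 1, LT = p^{2}.
f_2 = p + 1, LT = p.
f_3 = pq + r + 1, LT = pq.

S(f_1,f_2): lcm = p^{2}. S = p + qr + r^{3} + 1.
  reduce S modulo (f_1, f_2, f_3):
  remainder qr + r^{3} ≠ 0; add k_4 = qr + r^{3} to the basis.

S(f_1,f_3): lcm = p^{2}q. S = pr + p + q^{2}r + qr^{3} + q.
  reduce S modulo (f_1, f_2, f_3, k_4):
  remainder q + r + 1 ≠ 0; add k_5 = q + r + 1 to the basis.

S(f_3,k_4): lcm = pqr. S = pr^{3} + r^{2} + r.
  reduce S modulo (f_1, f_2, f_3, k_4, k_5):
  remainder r^{3} + r^{2} + r ≠ 0; add k_6 = r^{3} + r^{2} + r to the basis.

The other S-polynomials (S(f_2,f_3), S(f_1,k_4), S(f_2,k_4), S(f_1,k_5), S(f_2,k_5), S(f_3,k_5), S(k_4,k_5), S(f_1,k_6), S(f_2,k_6), S(f_3,k_6), S(k_4,k_6), S(k_5,k_6)) all reduce to 0 modulo the current basis, so we have a Gröbner basis.
Inter-reduce: drop elements whose leading term is divisible by another's, tail-reduce, and make monic.
Reduced Gröbner basis: {p + 1, q + r + 1, r^{3} + r^{2} + r}.
Label its elements g_1 = p + 1, g_2 = q + r + 1, g_3 = r^{3} + r^{2} + r.

Reduce h = pr + r^{2} modulo G:
  leading term pr: subtract (r)·g_1 from pr + r^{2} → r^{2} + r
  leading term r^{2}: no divisor's leading term divides it; move r^{2} to the remainder.
  leading term r: no divisor's leading term divides it; move r to the remainder.
  normal form = r^{2} + r.
The normal form is nonzero, so h ∉ I. Since h minus its normal form lies in I, I + (h) = I + (n) where n = r^{2} + r; decide whether this ideal is the whole ring.
Run Buchberger on G together with n (pairs among the g_i already reduce to 0 since G is a Gröbner basis):
g_1 = p + 1, LT = p.
g_2 = q + r + 1, LT = q.
g_3 = r^{3} + r^{2} + r, LT = r^{3}.
n = r^{2} + r, LT = r^{2}.

S(g_3,n): lcm = r^{3}. S = r.
  reduce S modulo (g_1, g_2, g_3, n):
  remainder r ≠ 0; add m_5 = r to the basis.

The other S-polynomials (S(g_1,g_2), S(g_1,g_3), S(g_1,n), S(g_2,g_3), S(g_2,n), S(g_1,m_5), S(g_2,m_5), S(g_3,m_5), S(n,m_5)) all reduce to 0 modulo the current basis, so we have a Gröbner basis.
Inter-reduce: drop elements whose leading term is divisible by another's, tail-reduce, and make monic.
Reduced Gröbner basis: {p + 1, q + 1, r}.
The reduced Gröbner basis of I + (h) is {p + 1, q + 1, r} ≠ {1}, a proper ideal, so the enlarged system stays consistent: h is independent of I, with normal form r^{2} + r.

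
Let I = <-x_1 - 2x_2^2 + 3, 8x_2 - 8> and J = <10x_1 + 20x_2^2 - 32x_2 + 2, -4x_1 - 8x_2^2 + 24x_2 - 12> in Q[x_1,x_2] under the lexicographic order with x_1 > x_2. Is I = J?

For a fixed monomial order, each ideal has a unique reduced Gröbner basis; comparing bases decides equality.
Buchberger on the first generating set:
f_1 = -x_1 - 2x_2^2 + 3, LT = x_1.
f_2 = 8x_2 - 8, LT = x_2.

S(f_1,f_2): leading monomials are coprime, so the S-polynomial reduces to 0 (Buchberger's first criterion).
Every S-polynomial of the final basis reduces to 0, so we have a Gröbner basis.
Inter-reduce: drop elements whose leading term is divisible by another's, tail-reduce, and make monic.
Reduced Gröbner basis: {x_1 - 1, x_2 - 1}.

Buchberger on the second generating set:
h_1 = 10x_1 + 20x_2^2 - 32x_2 + 2, LT = x_1.
h_2 = -4x_1 - 8x_2^2 + 24x_2 - 12, LT = x_1.

S(h_1,h_2): lcm = x_1. S = 14/5x_2 - 14/5.
  leading term x_2: no divisor's leading term divides it; move 14/5x_2 to the remainder.
  leading term 1: no divisor's leading term divides it; move -14/5 to the remainder.
  remainder 14/5x_2 - 14/5 ≠ 0; add k_3 = 14/5x_2 - 14/5 to the basis.

S(h_1,k_3): leading monomials are coprime, so the S-polynomial reduces to 0 (Buchberger's first criterion).
S(h_2,k_3): leading monomials are coprime, so the S-polynomial reduces to 0 (Buchberger's first criterion).
Every S-polynomial of the final basis reduces to 0, so we have a Gröbner basis.
Inter-reduce: drop elements whose leading term is divisible by another's, tail-reduce, and make monic.
Reduced Gröbner basis: {x_1 - 1, x_2 - 1}.

These coincide, so the ideals are equal.

Yes, the ideals are equal.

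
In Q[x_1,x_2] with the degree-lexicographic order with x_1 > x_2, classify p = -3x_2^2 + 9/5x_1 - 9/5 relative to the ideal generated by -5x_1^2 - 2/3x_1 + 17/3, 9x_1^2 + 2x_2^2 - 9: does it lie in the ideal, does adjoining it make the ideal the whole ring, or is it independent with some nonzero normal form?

First compute the reduced Gröbner basis of I by Buchberger's algorithm.
f_1 = -5x_1^2 - 2/3x_1 + 17/3, LT = x_1^2.
f_2 = 9x_1^2 + 2x_2^2 - 9, LT = x_1^2.

S(f_1,f_2): lcm = x_1^2. S = -2/9x_2^2 + 2/15x_1 - 2/15.
  reduce S modulo (f_1, f_2):
  remainder -2/9x_2^2 + 2/15x_1 - 2/15 ≠ 0; add h_3 = -2/9x_2^2 + 2/15x_1 - 2/15 to the basis.

The other S-polynomials (S(f_1,h_3), S(f_2,h_3)) all reduce to 0 modulo the current basis, so we have a Gröbner basis.
Inter-reduce: drop elements whose leading term is divisible by another's, tail-reduce, and make monic.
Reduced Gröbner basis: {x_1^2 + 2/15x_1 - 17/15, x_2^2 - 3/5x_1 + 3/5}.
Label its elements g_1 = x_1^2 + 2/15x_1 - 17/15, g_2 = x_2^2 - 3/5x_1 + 3/5.

Reduce p = -3x_2^2 + 9/5x_1 - 9/5 modulo G:
  leading term x_2^2: subtract (-3)·g_2 from -3x_2^2 + 9/5x_1 - 9/5 → 0
  normal form = 0.
Since the normal form is 0, p ∈ I.

The remainder on division by a Gröbner basis is unique — it is the normal form.

-3x_2^2 + 9/5x_1 - 9/5 lies in I (it reduces to 0).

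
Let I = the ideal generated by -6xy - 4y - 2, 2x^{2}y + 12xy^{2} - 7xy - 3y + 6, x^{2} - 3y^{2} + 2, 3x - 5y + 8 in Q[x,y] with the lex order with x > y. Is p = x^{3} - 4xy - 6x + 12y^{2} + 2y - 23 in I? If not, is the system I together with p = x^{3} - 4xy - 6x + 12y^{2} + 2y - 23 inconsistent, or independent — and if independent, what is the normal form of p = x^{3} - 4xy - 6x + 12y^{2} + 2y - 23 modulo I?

First compute the reduced Gröbner basis of I by Buchberger's algorithm.
f_1 = -6xy - 4y - 2, LT = xy.
f_2 = 2x^{2}y + 12xy^{2} - 7xy - 3y + 6, LT = x^{2}y.
f_3 = x^{2} - 3y^{2} + 2, LT = x^{2}.
f_4 = 3x - 5y + 8, LT = x.

S(f_1,f_2): lcm = x^{2}y. S = -6xy^{2} + \tfrac{25}{6}xy + \tfrac{1}{3}x + \tfrac{3}{2}y - 3.
  leading term xy^{2}: subtract (y)·f_1 from -6xy^{2} + \tfrac{25}{6}xy + \tfrac{1}{3}x + \tfrac{3}{2}y - 3 → \tfrac{25}{6}xy + \tfrac{1}{3}x + 4y^{2} + \tfrac{7}{2}y - 3
  leading term xy: subtract (-\tfrac{25}{36})·f_1 from \tfrac{25}{6}xy + \tfrac{1}{3}x + 4y^{2} + \tfrac{7}{2}y - 3 → \tfrac{1}{3}x + 4y^{2} + \tfrac{13}{18}y - \tfrac{79}{18}
  leading term x: subtract (\tfrac{1}{9})·f_4 from \tfrac{1}{3}x + 4y^{2} + \tfrac{13}{18}y - \tfrac{79}{18} → 4y^{2} + \tfrac{23}{18}y - \tfrac{95}{18}
  leading term y^{2}: no divisor's leading term divides it; move 4y^{2} to the remainder.
  leading term y: no divisor's leading term divides it; move \tfrac{23}{18}y to the remainder.
  leading term 1: no divisor's leading term divides it; move -\tfrac{95}{18} to the remainder.
  remainder 4y^{2} + \tfrac{23}{18}y - \tfrac{95}{18} ≠ 0; add h_5 = 4y^{2} + \tfrac{23}{18}y - \tfrac{95}{18} to the basis.

S(f_1,f_3): lcm = x^{2}y. S = \tfrac{2}{3}xy + \tfrac{1}{3}x + 3y^{3} - 2y.
  leading term xy: subtract (-\tfrac{1}{9})·f_1 from \tfrac{2}{3}xy + \tfrac{1}{3}x + 3y^{3} - 2y → \tfrac{1}{3}x + 3y^{3} - \tfrac{22}{9}y - \tfrac{2}{9}
  leading term x: subtract (\tfrac{1}{9})·f_4 from \tfrac{1}{3}x + 3y^{3} - \tfrac{22}{9}y - \tfrac{2}{9} → 3y^{3} - \tfrac{17}{9}y - \tfrac{10}{9}
  leading term y^{3}: subtract (\tfrac{3}{4}y)·h_5 from 3y^{3} - \tfrac{17}{9}y - \tfrac{10}{9} → -\tfrac{23}{24}y^{2} + \tfrac{149}{72}y - \tfrac{10}{9}
  leading term y^{2}: subtract (-\tfrac{23}{96})·h_5 from -\tfrac{23}{24}y^{2} + \tfrac{149}{72}y - \tfrac{10}{9} → \tfrac{4105}{1728}y - \tfrac{4105}{1728}
  leading term y: no divisor's leading term divides it; move \tfrac{4105}{1728}y to the remainder.
  leading term 1: no divisor's leading term divides it; move -\tfrac{4105}{1728} to the remainder.
  remainder \tfrac{4105}{1728}y - \tfrac{4105}{1728} ≠ 0; add h_6 = \tfrac{4105}{1728}y - \tfrac{4105}{1728} to the basis.

The other S-polynomials (S(f_1,f_4), S(f_2,f_3), S(f_2,f_4), S(f_3,f_4), S(f_1,h_5), S(f_2,h_5), S(f_3,h_5), S(f_4,h_5), S(f_1,h_6), S(f_2,h_6), S(f_3,h_6), S(f_4,h_6), S(h_5,h_6)) all reduce to 0 modulo the current basis, so we have a Gröbner basis.
Inter-reduce: drop elements whose leading term is divisible by another's, tail-reduce, and make monic.
Reduced Gröbner basis: {x + 1, y - 1}.
Label its elements g_1 = x + 1, g_2 = y - 1.

Reduce p = x^{3} - 4xy - 6x + 12y^{2} + 2y - 23 modulo G:
  leading term x^{3}: subtract (x^{2})·g_1 from x^{3} - 4xy - 6x + 12y^{2} + 2y - 23 → -x^{2} - 4xy - 6x + 12y^{2} + 2y - 23
  leading term x^{2}: subtract (-x)·g_1 from -x^{2} - 4xy - 6x + 12y^{2} + 2y - 23 → -4xy - 5x + 12y^{2} + 2y - 23
  leading term xy: subtract (-4y)·g_1 from -4xy - 5x + 12y^{2} + 2y - 23 → -5x + 12y^{2} + 6y - 23
  leading term x: subtract (-5)·g_1 from -5x + 12y^{2} + 6y - 23 → 12y^{2} + 6y - 18
  leading term y^{2}: subtract (12y)·g_2 from 12y^{2} + 6y - 18 → 18y - 18
  leading term y: subtract (18)·g_2 from 18y - 18 → 0
  normal form = 0.
Since the normal form is 0, p ∈ I.

The remainder on division by a Gröbner basis is unique — it is the normal form.

x^{3} - 4xy - 6x + 12y^{2} + 2y - 23 lies in I (it reduces to 0).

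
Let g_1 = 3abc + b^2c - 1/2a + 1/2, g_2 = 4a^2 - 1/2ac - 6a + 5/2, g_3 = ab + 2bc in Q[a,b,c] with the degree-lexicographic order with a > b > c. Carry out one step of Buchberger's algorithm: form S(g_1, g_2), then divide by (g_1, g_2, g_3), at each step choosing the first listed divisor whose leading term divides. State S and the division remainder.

S(g_1, g_2) = 1/3ab^2c + 1/8abc^2 + 3/2abc - 1/6a^2 - 5/8bc + 1/6a; remainder on division = -1/9b^3c - 1/24b^2c^2 - 1/2b^2c - 53/72bc + 1/6a - 1/18b - 1/48c - 7/48.

lcm(LM(g_1), LM(g_2)) = a^2bc.
S = (lcm/LT(g_1))·g_1 − (lcm/LT(g_2))·g_2 = 1/3ab^2c + 1/8abc^2 + 3/2abc - 1/6a^2 - 5/8bc + 1/6a.
Reduce S modulo (g_1, g_2, g_3) in that order:
  leading term ab^2c: subtract (1/9b)·g_1 from 1/3ab^2c + 1/8abc^2 + 3/2abc - 1/6a^2 - 5/8bc + 1/6a → 1/8abc^2 - 1/9b^3c + 3/2abc - 1/6a^2 + 1/18ab - 5/8bc + 1/6a - 1/18b
  leading term abc^2: subtract (1/24c)·g_1 from 1/8abc^2 - 1/9b^3c + 3/2abc - 1/6a^2 + 1/18ab - 5/8bc + 1/6a - 1/18b → -1/9b^3c - 1/24b^2c^2 + 3/2abc - 1/6a^2 + 1/18ab + 1/48ac - 5/8bc + 1/6a - 1/18b - 1/48c
  leading term b^3c: no divisor's leading term divides it; move -1/9b^3c to the remainder.
  leading term b^2c^2: no divisor's leading term divides it; move -1/24b^2c^2 to the remainder.
  leading term abc: subtract (1/2)·g_1 from 3/2abc - 1/6a^2 + 1/18ab + 1/48ac - 5/8bc + 1/6a - 1/18b - 1/48c → -1/2b^2c - 1/6a^2 + 1/18ab + 1/48ac - 5/8bc + 5/12a - 1/18b - 1/48c - 1/4
  leading term b^2c: no divisor's leading term divides it; move -1/2b^2c to the remainder.
  leading term a^2: subtract (-1/24)·g_2 from -1/6a^2 + 1/18ab + 1/48ac - 5/8bc + 5/12a - 1/18b - 1/48c - 1/4 → 1/18ab - 5/8bc + 1/6a - 1/18b - 1/48c - 7/48
  leading term ab: subtract (1/18)·g_3 from 1/18ab - 5/8bc + 1/6a - 1/18b - 1/48c - 7/48 → -53/72bc + 1/6a - 1/18b - 1/48c - 7/48
  leading term bc: no divisor's leading term divides it; move -53/72bc to the remainder.
  leading term a: no divisor's leading term divides it; move 1/6a to the remainder.
  leading term b: no divisor's leading term divides it; move -1/18b to the remainder.
  leading term c: no divisor's leading term divides it; move -1/48c to the remainder.
  leading term 1: no divisor's leading term divides it; move -7/48 to the remainder.
The remainder -1/9b^3c - 1/24b^2c^2 - 1/2b^2c - 53/72bc + 1/6a - 1/18b - 1/48c - 7/48 is nonzero, so it would be added as the next basis element.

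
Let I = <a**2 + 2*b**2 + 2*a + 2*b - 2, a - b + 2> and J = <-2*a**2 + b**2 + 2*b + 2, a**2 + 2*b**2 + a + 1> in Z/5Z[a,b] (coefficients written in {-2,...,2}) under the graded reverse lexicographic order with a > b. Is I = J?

No, the ideals differ.

Since reduced Gröbner bases are canonical representatives of ideals under a given ordering, it suffices to compute and compare them.
Buchberger on the first generating set:
f_1 = a**2 + 2*b**2 + 2*a + 2*b - 2, LT = a**2.
f_2 = a - b + 2, LT = a.

S(f_1,f_2): lcm = a**2. S = a*b + 2*b**2 + 2*b - 2.
  leading term a*b: subtract (b)·f_2 from a*b + 2*b**2 + 2*b - 2 → -2*b**2 - 2
  leading term b**2: no divisor's leading term divides it; move -2*b**2 to the remainder.
  leading term 1: no divisor's leading term divides it; move -2 to the remainder.
  remainder -2*b**2 - 2 ≠ 0; add g_3 = -2*b**2 - 2 to the basis.

The other S-polynomials (S(f_1,g_3), S(f_2,g_3)) all reduce to 0 modulo the current basis, so we have a Gröbner basis.
Inter-reduce: drop elements whose leading term is divisible by another's, tail-reduce, and make monic.
Reduced Gröbner basis: {b**2 + 1, a - b + 2}.

Buchberger on the second generating set:
h_1 = -2*a**2 + b**2 + 2*b + 2, LT = a**2.
h_2 = a**2 + 2*b**2 + a + 1, LT = a**2.

S(h_1,h_2): lcm = a**2. S = -a - b - 2.
  leading term a: no divisor's leading term divides it; move -a to the remainder.
  leading term b: no divisor's leading term divides it; move -b to the remainder.
  leading term 1: no divisor's leading term divides it; move -2 to the remainder.
  remainder -a - b - 2 ≠ 0; add k_3 = -a - b - 2 to the basis.

S(h_1,k_3): lcm = a**2. S = -a*b + 2*b**2 - 2*a - b - 1.
  leading term a*b: subtract (b)·k_3 from -a*b + 2*b**2 - 2*a - b - 1 → -2*b**2 - 2*a + b - 1
  leading term b**2: no divisor's leading term divides it; move -2*b**2 to the remainder.
  leading term a: subtract (2)·k_3 from -2*a + b - 1 → -2*b - 2
  leading term b: no divisor's leading term divides it; move -2*b to the remainder.
  leading term 1: no divisor's leading term divides it; move -2 to the remainder.
  remainder -2*b**2 - 2*b - 2 ≠ 0; add k_4 = -2*b**2 - 2*b - 2 to the basis.

The other S-polynomials (S(h_2,k_3), S(h_1,k_4), S(h_2,k_4), S(k_3,k_4)) all reduce to 0 modulo the current basis, so we have a Gröbner basis.
Inter-reduce: drop elements whose leading term is divisible by another's, tail-reduce, and make monic.
Reduced Gröbner basis: {b**2 + b + 1, a + b + 2}.

The bases are distinct; the ideals are different.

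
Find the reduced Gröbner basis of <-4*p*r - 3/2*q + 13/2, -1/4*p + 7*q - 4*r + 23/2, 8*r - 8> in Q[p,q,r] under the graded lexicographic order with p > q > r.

f_1 = -4*p*r - 3/2*q + 13/2, LT = p*r.
f_2 = -1/4*p + 7*q - 4*r + 23/2, LT = p.
f_3 = 8*r - 8, LT = r.

S(f_1,f_2): lcm = p*r. S = 28*q*r - 16*r**2 + 3/8*q + 46*r - 13/8.
  reduce S modulo (f_1, f_2, f_3):
  remainder 227/8*q + 227/8 ≠ 0; add g_4 = 227/8*q + 227/8 to the basis.

The other S-polynomials (S(f_1,f_3), S(f_2,f_3), S(f_1,g_4), S(f_2,g_4), S(f_3,g_4)) all reduce to 0 modulo the current basis, so we have a Gröbner basis.
Inter-reduce: drop elements whose leading term is divisible by another's, tail-reduce, and make monic.

G = {p - 2, q + 1, r - 1}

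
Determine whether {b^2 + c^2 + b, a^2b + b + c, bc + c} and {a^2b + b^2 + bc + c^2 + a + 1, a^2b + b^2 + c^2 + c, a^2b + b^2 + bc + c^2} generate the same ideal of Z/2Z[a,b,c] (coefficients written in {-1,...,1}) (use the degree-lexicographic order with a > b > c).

Two ideals are equal iff their reduced Gröbner bases coincide (the reduced basis is unique for a fixed ordering).
Buchberger on the first generating set:
f_1 = b^2 + c^2 + b, LT = b^2.
f_2 = a^2b + b + c, LT = a^2b.
f_3 = bc + c, LT = bc.

S(f_1,f_2): lcm = a^2b^2. S = a^2c^2 + a^2b + b^2 + bc.
  reduce S modulo (f_1, f_2, f_3):
  remainder a^2c^2 + c^2 ≠ 0; add g_4 = a^2c^2 + c^2 to the basis.

S(f_1,f_3): lcm = b^2c. S = c^3.
  reduce S modulo (f_1, f_2, f_3, g_4):
  remainder c^3 ≠ 0; add g_5 = c^3 to the basis.

S(f_2,f_3): lcm = a^2bc. S = a^2c + bc + c^2.
  reduce S modulo (f_1, f_2, f_3, g_4, g_5):
  remainder a^2c + c^2 + c ≠ 0; add g_6 = a^2c + c^2 + c to the basis.

The other S-polynomials (S(f_1,g_4), S(f_2,g_4), S(f_3,g_4), S(f_1,g_5), S(f_2,g_5), S(f_3,g_5), S(g_4,g_5), S(f_1,g_6), S(f_2,g_6), S(f_3,g_6), S(g_4,g_6), S(g_5,g_6)) all reduce to 0 modulo the current basis, so we have a Gröbner basis.
Inter-reduce: drop elements whose leading term is divisible by another's, tail-reduce, and make monic.
Reduced Gröbner basis: {a^2b + b + c, a^2c + c^2 + c, c^3, b^2 + c^2 + b, bc + c}.

Buchberger on the second generating set:
h_1 = a^2b + b^2 + bc + c^2 + a + 1, LT = a^2b.
h_2 = a^2b + b^2 + c^2 + c, LT = a^2b.
h_3 = a^2b + b^2 + bc + c^2, LT = a^2b.

S(h_1,h_2): lcm = a^2b. S = bc + a + c + 1.
  reduce S modulo (h_1, h_2, h_3):
  remainder bc + a + c + 1 ≠ 0; add k_4 = bc + a + c + 1 to the basis.

S(h_1,h_3): lcm = a^2b. S = a + 1.
  reduce S modulo (h_1, h_2, h_3, k_4):
  remainder a + 1 ≠ 0; add k_5 = a + 1 to the basis.

S(h_1,k_4): lcm = a^2bc. S = a^3 + a^2c + b^2c + bc^2 + c^3 + a^2 + ac + c.
  reduce S modulo (h_1, h_2, h_3, k_4, k_5):
  remainder c^3 + c^2 ≠ 0; add k_6 = c^3 + c^2 to the basis.

S(h_1,k_5): lcm = a^2b. S = ab + b^2 + bc + c^2 + a + 1.
  reduce S modulo (h_1, h_2, h_3, k_4, k_5, k_6):
  remainder b^2 + c^2 + b + c ≠ 0; add k_7 = b^2 + c^2 + b + c to the basis.

The other S-polynomials (S(h_2,h_3), S(h_2,k_4), S(h_3,k_4), S(h_2,k_5), S(h_3,k_5), S(k_4,k_5), S(h_1,k_6), S(h_2,k_6), S(h_3,k_6), S(k_4,k_6), S(k_5,k_6), S(h_1,k_7), S(h_2,k_7), S(h_3,k_7), S(k_4,k_7), S(k_5,k_7), S(k_6,k_7)) all reduce to 0 modulo the current basis, so we have a Gröbner basis.
Inter-reduce: drop elements whose leading term is divisible by another's, tail-reduce, and make monic.
Reduced Gröbner basis: {c^3 + c^2, b^2 + c^2 + b + c, bc + c, a + 1}.

These differ, so the ideals are not equal.

No, the ideals differ.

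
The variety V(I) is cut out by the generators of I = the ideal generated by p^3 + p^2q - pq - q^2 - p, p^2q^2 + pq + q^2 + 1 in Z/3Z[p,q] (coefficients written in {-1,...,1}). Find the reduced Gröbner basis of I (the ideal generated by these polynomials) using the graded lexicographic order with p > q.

Buchberger's algorithm terminates because the ascending chain of leading-term ideals stabilizes.

f_1 = p^3 + p^2q - pq - q^2 - p, LT = p^3.
f_2 = p^2q^2 + pq + q^2 + 1, LT = p^2q^2.

S(f_1,f_2): lcm = p^3q^2. S = p^2q^3 - pq^3 - q^4 - p^2q + pq^2 - p.
  reduce S modulo (f_1, f_2):
  remainder -pq^3 - q^4 - p^2q - q^3 - p - q ≠ 0; add g_3 = -pq^3 - q^4 - p^2q - q^3 - p - q to the basis.

S(f_2,g_3): lcm = p^2q^3. S = -pq^4 - p^3q - pq^3 + pq^2 + q^3 - p^2 - pq + q.
  reduce S modulo (f_1, f_2, g_3):
  remainder q^5 - q^4 + p^2q + q^3 - p^2 - q^2 + p - q + 1 ≠ 0; add g_4 = q^5 - q^4 + p^2q + q^3 - p^2 - q^2 + p - q + 1 to the basis.

The other S-polynomials (S(f_1,g_3), S(f_1,g_4), S(f_2,g_4), S(g_3,g_4)) all reduce to 0 modulo the current basis, so we have a Gröbner basis.

G = {q^5 - q^4 + p^2q + q^3 - p^2 - q^2 + p - q + 1, p^2q^2 + pq + q^2 + 1, pq^3 + q^4 + p^2q + q^3 + p + q, p^3 + p^2q - pq - q^2 - p}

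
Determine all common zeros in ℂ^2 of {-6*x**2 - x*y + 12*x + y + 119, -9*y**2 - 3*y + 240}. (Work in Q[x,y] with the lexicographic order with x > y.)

{(13/9 - sqrt(6814)/18, -16/3), (13/9 + sqrt(6814)/18, -16/3), (-4, 5), (31/6, 5)}

Compute a lex Gröbner basis by Buchberger's algorithm.
f_1 = -6*x**2 - x*y + 12*x + y + 119, LT = x**2.
f_2 = -9*y**2 - 3*y + 240, LT = y**2.

The S-polynomials (S(f_1,f_2)) all reduce to 0 modulo the current basis, so we have a Gröbner basis.
Inter-reduce: drop elements whose leading term is divisible by another's, tail-reduce, and make monic.
Reduced Gröbner basis: {x**2 + 1/6*x*y - 2*x - 1/6*y - 119/6, y**2 + 1/3*y - 80/3}.

From the last basis element, y**2 + 1/3*y - 80/3 = 0, so y takes values in {-16/3, 5}. Each choice, substituted upward through the basis, yields the corresponding point(s) of the solution set.
  y = -16/3: the earlier basis element becomes x**2 - 26/9*x - 341/18 = 0, giving x = 13/9 - sqrt(6814)/18, 13/9 + sqrt(6814)/18 — points (13/9 - sqrt(6814)/18, -16/3), (13/9 + sqrt(6814)/18, -16/3).
  y = 5: the earlier basis element becomes x**2 - 7/6*x - 62/3 = 0, giving x = -4, 31/6 — points (-4, 5), (31/6, 5).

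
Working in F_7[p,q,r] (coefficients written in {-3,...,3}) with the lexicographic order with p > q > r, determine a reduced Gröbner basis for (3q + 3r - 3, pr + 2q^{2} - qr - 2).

f_1 = 3q + 3r - 3, LT = q.
f_2 = pr + 2q^{2} - qr - 2, LT = pr.

S(f_1,f_2): leading monomials are coprime, so the S-polynomial reduces to 0 (Buchberger's first criterion).
Every S-polynomial of the final basis reduces to 0, so we have a Gröbner basis.

G = {pr + 3r^{2} + 2r, q + r - 1}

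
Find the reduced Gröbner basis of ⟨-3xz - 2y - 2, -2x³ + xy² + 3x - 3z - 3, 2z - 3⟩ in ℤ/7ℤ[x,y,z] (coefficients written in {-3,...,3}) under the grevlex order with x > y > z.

f_1 = -3xz - 2y - 2, LT = xz.
f_2 = -2x³ + xy² + 3x - 3z - 3, LT = x³.
f_3 = 2z - 3, LT = z.

S(f_1,f_2): lcm = x³z. S = -3xy²z + 3x²y + 3x² - 2xz + 2z² + 2z.
  leading term xy²z: subtract (y²)·f_1 from -3xy²z + 3x²y + 3x² - 2xz + 2z² + 2z → 3x²y + 2y³ + 3x² + 2y² - 2xz + 2z² + 2z
  leading term x²y: no divisor's leading term divides it; move 3x²y to the remainder.
  leading term y³: no divisor's leading term divides it; move 2y³ to the remainder.
  leading term x²: no divisor's leading term divides it; move 3x² to the remainder.
  leading term y²: no divisor's leading term divides it; move 2y² to the remainder.
  leading term xz: subtract (3)·f_1 from -2xz + 2z² + 2z → 2z² - y + 2z - 1
  leading term z²: subtract (z)·f_3 from 2z² - y + 2z - 1 → -y - 2z - 1
  leading term y: no divisor's leading term divides it; move -y to the remainder.
  leading term z: subtract (-1)·f_3 from -2z - 1 → 3
  leading term 1: no divisor's leading term divides it; move 3 to the remainder.
  remainder 3x²y + 2y³ + 3x² + 2y² - y + 3 ≠ 0; add g_4 = 3x²y + 2y³ + 3x² + 2y² - y + 3 to the basis.

S(f_1,f_3): lcm = xz. S = -2x + 3y + 3.
  leading term x: no divisor's leading term divides it; move -2x to the remainder.
  leading term y: no divisor's leading term divides it; move 3y to the remainder.
  leading term 1: no divisor's leading term divides it; move 3 to the remainder.
  remainder -2x + 3y + 3 ≠ 0; add g_5 = -2x + 3y + 3 to the basis.

S(f_1,g_4): lcm = x²yz. S = -3y³z + 3xy² - x²z - 3y²z + 3xy - 2yz - z.
  leading term y³z: subtract (2y³)·f_3 from -3y³z + 3xy² - x²z - 3y²z + 3xy - 2yz - z → 3xy² - y³ - x²z - 3y²z + 3xy - 2yz - z
  leading term xy²: subtract (2y²)·g_5 from 3xy² - y³ - x²z - 3y²z + 3xy - 2yz - z → -x²z - 3y²z + 3xy + y² - 2yz - z
  leading term x²z: subtract (-2x)·f_1 from -x²z - 3y²z + 3xy + y² - 2yz - z → -3y²z - xy + y² - 2yz + 3x - z
  leading term y²z: subtract (2y²)·f_3 from -3y²z - xy + y² - 2yz + 3x - z → -xy - 2yz + 3x - z
  leading term xy: subtract (-3y)·g_5 from -xy - 2yz + 3x - z → 2y² - 2yz + 3x + 2y - z
  leading term y²: no divisor's leading term divides it; move 2y² to the remainder.
  leading term yz: subtract (-y)·f_3 from -2yz + 3x + 2y - z → 3x - y - z
  leading term x: subtract (2)·g_5 from 3x - y - z → -z + 1
  leading term z: subtract (3)·f_3 from -z + 1 → 3
  leading term 1: no divisor's leading term divides it; move 3 to the remainder.
  remainder 2y² + 3 ≠ 0; add g_6 = 2y² + 3 to the basis.

The other S-polynomials (S(f_2,f_3), S(f_2,g_4), S(f_3,g_4), S(f_1,g_5), S(f_2,g_5), S(f_3,g_5), S(g_4,g_5), S(f_1,g_6), S(f_2,g_6), S(f_3,g_6), S(g_4,g_6), S(g_5,g_6)) all reduce to 0 modulo the current basis, so we have a Gröbner basis.
Inter-reduce: drop elements whose leading term is divisible by another's, tail-reduce, and make monic.

G = {y² - 2, x + 2y + 2, z + 2}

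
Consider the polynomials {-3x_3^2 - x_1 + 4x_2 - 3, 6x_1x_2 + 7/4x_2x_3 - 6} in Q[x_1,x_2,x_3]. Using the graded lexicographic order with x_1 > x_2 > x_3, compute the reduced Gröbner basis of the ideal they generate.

f_1 = -3x_3^2 - x_1 + 4x_2 - 3, LT = x_3^2.
f_2 = 6x_1x_2 + 7/4x_2x_3 - 6, LT = x_1x_2.

The S-polynomials (S(f_1,f_2)) all reduce to 0 modulo the current basis, so we have a Gröbner basis.

G = {x_1x_2 + 7/24x_2x_3 - 1, x_3^2 + 1/3x_1 - 4/3x_2 + 1}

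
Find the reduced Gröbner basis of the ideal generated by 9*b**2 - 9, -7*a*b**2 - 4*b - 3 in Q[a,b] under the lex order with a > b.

f_1 = 9*b**2 - 9, LT = b**2.
f_2 = -7*a*b**2 - 4*b - 3, LT = a*b**2.

S(f_1,f_2): lcm = a*b**2. S = -a - 4/7*b - 3/7.
  leading term a: no divisor's leading term divides it; move -a to the remainder.
  leading term b: no divisor's leading term divides it; move -4/7*b to the remainder.
  leading term 1: no divisor's leading term divides it; move -3/7 to the remainder.
  remainder -a - 4/7*b - 3/7 ≠ 0; add g_3 = -a - 4/7*b - 3/7 to the basis.

The other S-polynomials (S(f_1,g_3), S(f_2,g_3)) all reduce to 0 modulo the current basis, so we have a Gröbner basis.
Inter-reduce: drop elements whose leading term is divisible by another's, tail-reduce, and make monic.

G = {a + 4/7*b + 3/7, b**2 - 1}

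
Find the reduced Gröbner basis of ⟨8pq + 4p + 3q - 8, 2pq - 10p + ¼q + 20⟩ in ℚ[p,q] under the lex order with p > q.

f_1 = 8pq + 4p + 3q - 8, LT = pq.
f_2 = 2pq - 10p + ¼q + 20, LT = pq.

S(f_1,f_2): lcm = pq. S = 11/2p + ¼q - 11.
  leading term p: no divisor's leading term divides it; move 11/2p to the remainder.
  leading term q: no divisor's leading term divides it; move ¼q to the remainder.
  leading term 1: no divisor's leading term divides it; move -11 to the remainder.
  remainder 11/2p + ¼q - 11 ≠ 0; add g_3 = 11/2p + ¼q - 11 to the basis.

S(f_1,g_3): lcm = pq. S = ½p - 1/22q² + 19/8q - 1.
  leading term p: subtract (1/11)·g_3 from ½p - 1/22q² + 19/8q - 1 → -1/22q² + 207/88q
  leading term q²: no divisor's leading term divides it; move -1/22q² to the remainder.
  leading term q: no divisor's leading term divides it; move 207/88q to the remainder.
  remainder -1/22q² + 207/88q ≠ 0; add g_4 = -1/22q² + 207/88q to the basis.

The other S-polynomials (S(f_2,g_3), S(f_1,g_4), S(f_2,g_4), S(g_3,g_4)) all reduce to 0 modulo the current basis, so we have a Gröbner basis.
Inter-reduce: drop elements whose leading term is divisible by another's, tail-reduce, and make monic.

G = {p + 1/22q - 2, q² - 207/4q}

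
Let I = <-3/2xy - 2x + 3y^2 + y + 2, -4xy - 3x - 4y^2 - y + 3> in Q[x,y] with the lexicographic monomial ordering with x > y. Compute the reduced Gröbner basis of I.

G = {x - 36/7y^2 - 11/7y - 1, y^3 + 5/4y^2 + 17/36y}

f_1 = -3/2xy - 2x + 3y^2 + y + 2, LT = xy.
f_2 = -4xy - 3x - 4y^2 - y + 3, LT = xy.

S(f_1,f_2): lcm = xy. S = 7/12x - 3y^2 - 11/12y - 7/12.
  leading term x: no divisor's leading term divides it; move 7/12x to the remainder.
  leading term y^2: no divisor's leading term divides it; move -3y^2 to the remainder.
  leading term y: no divisor's leading term divides it; move -11/12y to the remainder.
  leading term 1: no divisor's leading term divides it; move -7/12 to the remainder.
  remainder 7/12x - 3y^2 - 11/12y - 7/12 ≠ 0; add g_3 = 7/12x - 3y^2 - 11/12y - 7/12 to the basis.

S(f_1,g_3): lcm = xy. S = 4/3x + 36/7y^3 - 3/7y^2 + 1/3y - 4/3.
  leading term x: subtract (16/7)·g_3 from 4/3x + 36/7y^3 - 3/7y^2 + 1/3y - 4/3 → 36/7y^3 + 45/7y^2 + 17/7y
  leading term y^3: no divisor's leading term divides it; move 36/7y^3 to the remainder.
  leading term y^2: no divisor's leading term divides it; move 45/7y^2 to the remainder.
  leading term y: no divisor's leading term divides it; move 17/7y to the remainder.
  remainder 36/7y^3 + 45/7y^2 + 17/7y ≠ 0; add g_4 = 36/7y^3 + 45/7y^2 + 17/7y to the basis.

The other S-polynomials (S(f_2,g_3), S(f_1,g_4), S(f_2,g_4), S(g_3,g_4)) all reduce to 0 modulo the current basis, so we have a Gröbner basis.
Inter-reduce: drop elements whose leading term is divisible by another's, tail-reduce, and make monic.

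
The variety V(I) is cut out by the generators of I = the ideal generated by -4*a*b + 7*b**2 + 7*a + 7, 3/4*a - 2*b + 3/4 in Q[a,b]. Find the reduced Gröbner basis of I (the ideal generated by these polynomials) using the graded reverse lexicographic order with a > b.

f_1 = -4*a*b + 7*b**2 + 7*a + 7, LT = a*b.
f_2 = 3/4*a - 2*b + 3/4, LT = a.

S(f_1,f_2): lcm = a*b. S = 11/12*b**2 - 7/4*a - b - 7/4.
  leading term b**2: no divisor's leading term divides it; move 11/12*b**2 to the remainder.
  leading term a: subtract (-7/3)·f_2 from -7/4*a - b - 7/4 → -17/3*b
  leading term b: no divisor's leading term divides it; move -17/3*b to the remainder.
  remainder 11/12*b**2 - 17/3*b ≠ 0; add g_3 = 11/12*b**2 - 17/3*b to the basis.

The other S-polynomials (S(f_1,g_3), S(f_2,g_3)) all reduce to 0 modulo the current basis, so we have a Gröbner basis.
Inter-reduce: drop elements whose leading term is divisible by another's, tail-reduce, and make monic.

G = {b**2 - 68/11*b, a - 8/3*b + 1}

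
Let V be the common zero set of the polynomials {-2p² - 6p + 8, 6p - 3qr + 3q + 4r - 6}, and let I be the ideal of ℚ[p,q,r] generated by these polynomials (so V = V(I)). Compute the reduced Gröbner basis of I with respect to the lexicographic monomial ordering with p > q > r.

f_1 = -2p² - 6p + 8, LT = p².
f_2 = 6p - 3qr + 3q + 4r - 6, LT = p.

S(f_1,f_2): lcm = p². S = ½pqr - ½pq - ⅔pr + 4p - 4.
  leading term pqr: subtract (1/12qr)·f_2 from ½pqr - ½pq - ⅔pr + 4p - 4 → -½pq - ⅔pr + 4p + ¼q²r² - ¼q²r - ⅓qr² + ½qr - 4
  leading term pq: subtract (-1/12q)·f_2 from -½pq - ⅔pr + 4p + ¼q²r² - ¼q²r - ⅓qr² + ½qr - 4 → -⅔pr + 4p + ¼q²r² - ½q²r + ¼q² - ⅓qr² + ⅚qr - ½q - 4
  leading term pr: subtract (-1/9r)·f_2 from -⅔pr + 4p + ¼q²r² - ½q²r + ¼q² - ⅓qr² + ⅚qr - ½q - 4 → 4p + ¼q²r² - ½q²r + ¼q² - ⅔qr² + 7/6qr - ½q + 4/9r² - ⅔r - 4
  leading term p: subtract (⅔)·f_2 from 4p + ¼q²r² - ½q²r + ¼q² - ⅔qr² + 7/6qr - ½q + 4/9r² - ⅔r - 4 → ¼q²r² - ½q²r + ¼q² - ⅔qr² + 19/6qr - 5/2q + 4/9r² - 10/3r
  leading term q²r²: no divisor's leading term divides it; move ¼q²r² to the remainder.
  leading term q²r: no divisor's leading term divides it; move -½q²r to the remainder.
  leading term q²: no divisor's leading term divides it; move ¼q² to the remainder.
  leading term qr²: no divisor's leading term divides it; move -⅔qr² to the remainder.
  leading term qr: no divisor's leading term divides it; move 19/6qr to the remainder.
  leading term q: no divisor's leading term divides it; move -5/2q to the remainder.
  leading term r²: no divisor's leading term divides it; move 4/9r² to the remainder.
  leading term r: no divisor's leading term divides it; move -10/3r to the remainder.
  remainder ¼q²r² - ½q²r + ¼q² - ⅔qr² + 19/6qr - 5/2q + 4/9r² - 10/3r ≠ 0; add g_3 = ¼q²r² - ½q²r + ¼q² - ⅔qr² + 19/6qr - 5/2q + 4/9r² - 10/3r to the basis.

S(f_1,g_3): leading monomials are coprime, so the S-polynomial reduces to 0 (Buchberger's first criterion).
S(f_2,g_3): leading monomials are coprime, so the S-polynomial reduces to 0 (Buchberger's first criterion).
Every S-polynomial of the final basis reduces to 0, so we have a Gröbner basis.
Inter-reduce: drop elements whose leading term is divisible by another's, tail-reduce, and make monic.

G = {p - ½qr + ½q + ⅔r - 1, q²r² - 2q²r + q² - 8/3qr² + 38/3qr - 10q + 16/9r² - 40/3r}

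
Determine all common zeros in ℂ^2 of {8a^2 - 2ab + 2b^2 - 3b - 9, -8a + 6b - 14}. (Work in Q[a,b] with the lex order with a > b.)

Compute a lex Gröbner basis by Buchberger's algorithm.
f_1 = 8a^2 - 2ab + 2b^2 - 3b - 9, LT = a^2.
f_2 = -8a + 6b - 14, LT = a.

S(f_1,f_2): lcm = a^2. S = 1/2ab - 7/4a + 1/4b^2 - 3/8b - 9/8.
  leading term ab: subtract (-1/16b)·f_2 from 1/2ab - 7/4a + 1/4b^2 - 3/8b - 9/8 → -7/4a + 5/8b^2 - 5/4b - 9/8
  leading term a: subtract (7/32)·f_2 from -7/4a + 5/8b^2 - 5/4b - 9/8 → 5/8b^2 - 41/16b + 31/16
  leading term b^2: no divisor's leading term divides it; move 5/8b^2 to the remainder.
  leading term b: no divisor's leading term divides it; move -41/16b to the remainder.
  leading term 1: no divisor's leading term divides it; move 31/16 to the remainder.
  remainder 5/8b^2 - 41/16b + 31/16 ≠ 0; add h_3 = 5/8b^2 - 41/16b + 31/16 to the basis.

S(f_1,h_3): leading monomials are coprime, so the S-polynomial reduces to 0 (Buchberger's first criterion).
S(f_2,h_3): leading monomials are coprime, so the S-polynomial reduces to 0 (Buchberger's first criterion).
Every S-polynomial of the final basis reduces to 0, so we have a Gröbner basis.
Inter-reduce: drop elements whose leading term is divisible by another's, tail-reduce, and make monic.
Reduced Gröbner basis: {a - 3/4b + 7/4, b^2 - 41/10b + 31/10}.

Since the basis is lex-ordered, b^2 - 41/10b + 31/10 is univariate in b. Its roots are {1, 31/10}. Back-substituting each root into the other basis elements fixes the other coordinates.
  b = 1: the earlier basis element becomes a + 1 = 0, giving a = -1 — point (-1, 1).
  b = 31/10: the earlier basis element becomes a - 23/40 = 0, giving a = 23/40 — point (23/40, 31/10).
Each listed point satisfies every original equation (direct substitution).

{(-1, 1), (23/40, 31/10)}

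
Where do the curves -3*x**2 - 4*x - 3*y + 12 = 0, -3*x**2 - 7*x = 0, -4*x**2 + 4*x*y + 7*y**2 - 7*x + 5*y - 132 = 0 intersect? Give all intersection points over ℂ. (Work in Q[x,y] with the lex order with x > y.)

{(0, 4)}

Compute a lex Gröbner basis by Buchberger's algorithm.
f_1 = -3*x**2 - 4*x - 3*y + 12, LT = x**2.
f_2 = -3*x**2 - 7*x, LT = x**2.
f_3 = -4*x**2 + 4*x*y - 7*x + 7*y**2 + 5*y - 132, LT = x**2.

S(f_1,f_2): lcm = x**2. S = -x + y - 4.
  leading term x: no divisor's leading term divides it; move -x to the remainder.
  leading term y: no divisor's leading term divides it; move y to the remainder.
  leading term 1: no divisor's leading term divides it; move -4 to the remainder.
  remainder -x + y - 4 ≠ 0; add h_4 = -x + y - 4 to the basis.

S(f_1,f_3): lcm = x**2. S = x*y - 5/12*x + 7/4*y**2 + 9/4*y - 37.
  leading term x*y: subtract (-y)·h_4 from x*y - 5/12*x + 7/4*y**2 + 9/4*y - 37 → -5/12*x + 11/4*y**2 - 7/4*y - 37
  leading term x: subtract (5/12)·h_4 from -5/12*x + 11/4*y**2 - 7/4*y - 37 → 11/4*y**2 - 13/6*y - 106/3
  leading term y**2: no divisor's leading term divides it; move 11/4*y**2 to the remainder.
  leading term y: no divisor's leading term divides it; move -13/6*y to the remainder.
  leading term 1: no divisor's leading term divides it; move -106/3 to the remainder.
  remainder 11/4*y**2 - 13/6*y - 106/3 ≠ 0; add h_5 = 11/4*y**2 - 13/6*y - 106/3 to the basis.

S(f_1,h_4): lcm = x**2. S = x*y - 8/3*x + y - 4.
  leading term x*y: subtract (-y)·h_4 from x*y - 8/3*x + y - 4 → -8/3*x + y**2 - 3*y - 4
  leading term x: subtract (8/3)·h_4 from -8/3*x + y**2 - 3*y - 4 → y**2 - 17/3*y + 20/3
  leading term y**2: subtract (4/11)·h_5 from y**2 - 17/3*y + 20/3 → -161/33*y + 644/33
  leading term y: no divisor's leading term divides it; move -161/33*y to the remainder.
  leading term 1: no divisor's leading term divides it; move 644/33 to the remainder.
  remainder -161/33*y + 644/33 ≠ 0; add h_6 = -161/33*y + 644/33 to the basis.

The other S-polynomials (S(f_2,f_3), S(f_2,h_4), S(f_3,h_4), S(f_1,h_5), S(f_2,h_5), S(f_3,h_5), S(h_4,h_5), S(f_1,h_6), S(f_2,h_6), S(f_3,h_6), S(h_4,h_6), S(h_5,h_6)) all reduce to 0 modulo the current basis, so we have a Gröbner basis.
Inter-reduce: drop elements whose leading term is divisible by another's, tail-reduce, and make monic.
Reduced Gröbner basis: {x, y - 4}.

From the last basis element, y - 4 = 0, so y takes values in {4}. Each choice, substituted upward through the basis, yields the corresponding point(s) of the solution set.
  y = 4: the earlier basis element becomes x = 0, giving x = 0 — point (0, 4).
Zero-dimensionality of the ideal guarantees finitely many solutions over ℂ.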